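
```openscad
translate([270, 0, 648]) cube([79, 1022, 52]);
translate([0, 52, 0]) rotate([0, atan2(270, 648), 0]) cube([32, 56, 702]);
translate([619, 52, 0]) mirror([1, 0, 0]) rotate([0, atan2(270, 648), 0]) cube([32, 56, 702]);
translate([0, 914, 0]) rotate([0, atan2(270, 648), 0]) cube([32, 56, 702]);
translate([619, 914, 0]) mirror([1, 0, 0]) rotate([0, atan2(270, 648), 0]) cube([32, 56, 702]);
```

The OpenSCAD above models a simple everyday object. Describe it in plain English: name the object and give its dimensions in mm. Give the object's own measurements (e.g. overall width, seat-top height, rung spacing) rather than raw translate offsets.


A sawhorse. A 79×1022×52 mm beam (x, y, z) sits on two A-frame leg pairs. Each pair is two raked legs of 32×56 mm section (56 mm along y) splaying symmetrically in x. Each leg rises 648 mm vertically over 270 mm of horizontal reach and is 702 mm long along its own axis. Every leg's outer bottom edge rests on the floor and its outer top edge meets a bottom edge of the beam — the left legs (tilting toward +x) meet the beam's −x bottom edge, the right legs (their mirror images, tilting toward −x) meet its +x bottom edge — so the leg tops tuck under the beam, the beam's underside is 648 mm above the floor, and the feet are 619 mm apart outside-to-outside with the beam centred between them. The two leg pairs are set in 52 mm from either end of the beam.


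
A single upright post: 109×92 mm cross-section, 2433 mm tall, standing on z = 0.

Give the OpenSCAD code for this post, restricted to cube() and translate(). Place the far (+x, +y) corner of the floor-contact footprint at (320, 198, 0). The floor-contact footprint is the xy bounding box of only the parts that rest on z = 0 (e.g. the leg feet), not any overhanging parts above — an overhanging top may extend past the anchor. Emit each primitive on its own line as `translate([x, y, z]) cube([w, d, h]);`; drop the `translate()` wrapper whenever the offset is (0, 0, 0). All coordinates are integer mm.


translate([211, 106, 0]) cube([109, 92, 2433]);


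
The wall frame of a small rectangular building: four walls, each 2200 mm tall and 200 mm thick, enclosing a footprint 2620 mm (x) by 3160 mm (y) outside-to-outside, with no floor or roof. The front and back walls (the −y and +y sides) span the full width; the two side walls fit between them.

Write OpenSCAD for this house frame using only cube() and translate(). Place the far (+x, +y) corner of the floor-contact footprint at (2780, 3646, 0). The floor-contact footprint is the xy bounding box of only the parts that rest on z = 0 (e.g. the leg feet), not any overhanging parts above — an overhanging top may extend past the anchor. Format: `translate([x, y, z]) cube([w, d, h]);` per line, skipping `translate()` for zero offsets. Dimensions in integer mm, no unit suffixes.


translate([160, 486, 0]) cube([2620, 200, 2200]);
translate([160, 3446, 0]) cube([2620, 200, 2200]);
translate([160, 686, 0]) cube([200, 2760, 2200]);
translate([2580, 686, 0]) cube([200, 2760, 2200]);


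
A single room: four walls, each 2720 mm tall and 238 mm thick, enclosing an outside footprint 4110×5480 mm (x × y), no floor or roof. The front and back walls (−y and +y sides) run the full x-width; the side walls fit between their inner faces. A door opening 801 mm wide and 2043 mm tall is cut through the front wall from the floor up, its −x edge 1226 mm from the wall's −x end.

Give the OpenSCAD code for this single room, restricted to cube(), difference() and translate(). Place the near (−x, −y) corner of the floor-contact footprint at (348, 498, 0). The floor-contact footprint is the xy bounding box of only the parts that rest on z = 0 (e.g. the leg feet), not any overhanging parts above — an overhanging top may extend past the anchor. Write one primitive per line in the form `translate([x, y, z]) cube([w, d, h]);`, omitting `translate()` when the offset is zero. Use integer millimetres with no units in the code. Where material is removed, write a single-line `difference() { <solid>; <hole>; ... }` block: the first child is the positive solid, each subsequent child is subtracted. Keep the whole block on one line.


difference() { translate([348, 498, 0]) cube([4110, 238, 2720]); translate([1574, 498, 0]) cube([801, 238, 2043]); }
translate([348, 5740, 0]) cube([4110, 238, 2720]);
translate([348, 736, 0]) cube([238, 5004, 2720]);
translate([4220, 736, 0]) cube([238, 5004, 2720]);


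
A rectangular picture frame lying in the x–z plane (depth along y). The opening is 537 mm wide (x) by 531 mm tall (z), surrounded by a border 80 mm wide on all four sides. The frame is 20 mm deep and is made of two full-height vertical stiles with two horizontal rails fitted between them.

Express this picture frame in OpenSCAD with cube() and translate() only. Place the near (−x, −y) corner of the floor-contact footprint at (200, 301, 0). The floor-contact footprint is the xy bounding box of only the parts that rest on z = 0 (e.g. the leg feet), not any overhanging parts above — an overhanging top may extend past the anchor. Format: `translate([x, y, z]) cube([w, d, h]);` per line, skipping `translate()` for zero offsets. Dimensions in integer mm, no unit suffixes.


translate([200, 301, 0]) cube([80, 20, 691]);
translate([817, 301, 0]) cube([80, 20, 691]);
translate([280, 301, 0]) cube([537, 20, 80]);
translate([280, 301, 611]) cube([537, 20, 80]);


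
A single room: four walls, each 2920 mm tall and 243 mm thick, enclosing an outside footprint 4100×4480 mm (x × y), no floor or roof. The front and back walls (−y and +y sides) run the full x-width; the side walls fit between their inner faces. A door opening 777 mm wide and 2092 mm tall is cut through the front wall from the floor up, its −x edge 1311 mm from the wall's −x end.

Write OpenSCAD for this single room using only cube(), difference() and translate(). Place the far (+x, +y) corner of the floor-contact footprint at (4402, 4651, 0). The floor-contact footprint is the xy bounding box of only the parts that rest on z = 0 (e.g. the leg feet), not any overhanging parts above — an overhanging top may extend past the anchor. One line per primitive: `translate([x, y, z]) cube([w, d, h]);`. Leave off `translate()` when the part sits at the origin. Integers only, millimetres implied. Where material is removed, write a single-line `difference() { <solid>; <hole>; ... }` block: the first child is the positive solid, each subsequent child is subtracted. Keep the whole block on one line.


difference() { translate([302, 171, 0]) cube([4100, 243, 2920]); translate([1613, 171, 0]) cube([777, 243, 2092]); }
translate([302, 4408, 0]) cube([4100, 243, 2920]);
translate([302, 414, 0]) cube([243, 3994, 2920]);
translate([4159, 414, 0]) cube([243, 3994, 2920]);


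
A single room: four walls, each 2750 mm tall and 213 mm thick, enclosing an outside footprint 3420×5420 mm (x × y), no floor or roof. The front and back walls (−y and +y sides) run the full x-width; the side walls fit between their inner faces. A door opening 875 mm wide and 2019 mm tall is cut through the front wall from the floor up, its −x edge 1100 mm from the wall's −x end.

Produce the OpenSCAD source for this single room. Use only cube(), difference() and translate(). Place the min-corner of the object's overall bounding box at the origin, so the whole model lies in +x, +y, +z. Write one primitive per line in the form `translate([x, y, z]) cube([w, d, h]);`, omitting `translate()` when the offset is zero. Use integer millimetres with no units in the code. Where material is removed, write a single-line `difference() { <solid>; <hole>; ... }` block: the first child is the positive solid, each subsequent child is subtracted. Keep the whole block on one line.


difference() { cube([3420, 213, 2750]); translate([1100, 0, 0]) cube([875, 213, 2019]); }
translate([0, 5207, 0]) cube([3420, 213, 2750]);
translate([0, 213, 0]) cube([213, 4994, 2750]);
translate([3207, 213, 0]) cube([213, 4994, 2750]);


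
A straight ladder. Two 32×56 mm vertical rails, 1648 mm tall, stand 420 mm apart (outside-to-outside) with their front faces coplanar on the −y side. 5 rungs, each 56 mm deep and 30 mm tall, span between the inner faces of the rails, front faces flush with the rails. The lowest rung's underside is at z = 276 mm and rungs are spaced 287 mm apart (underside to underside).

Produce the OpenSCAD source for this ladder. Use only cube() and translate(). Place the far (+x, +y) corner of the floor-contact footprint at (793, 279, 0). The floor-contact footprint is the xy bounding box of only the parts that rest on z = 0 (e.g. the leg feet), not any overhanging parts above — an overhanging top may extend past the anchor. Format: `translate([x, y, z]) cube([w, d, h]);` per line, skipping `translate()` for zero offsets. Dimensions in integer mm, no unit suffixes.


translate([373, 223, 0]) cube([32, 56, 1648]);
translate([761, 223, 0]) cube([32, 56, 1648]);
translate([405, 223, 276]) cube([356, 56, 30]);
translate([405, 223, 563]) cube([356, 56, 30]);
translate([405, 223, 850]) cube([356, 56, 30]);
translate([405, 223, 1137]) cube([356, 56, 30]);
translate([405, 223, 1424]) cube([356, 56, 30]);


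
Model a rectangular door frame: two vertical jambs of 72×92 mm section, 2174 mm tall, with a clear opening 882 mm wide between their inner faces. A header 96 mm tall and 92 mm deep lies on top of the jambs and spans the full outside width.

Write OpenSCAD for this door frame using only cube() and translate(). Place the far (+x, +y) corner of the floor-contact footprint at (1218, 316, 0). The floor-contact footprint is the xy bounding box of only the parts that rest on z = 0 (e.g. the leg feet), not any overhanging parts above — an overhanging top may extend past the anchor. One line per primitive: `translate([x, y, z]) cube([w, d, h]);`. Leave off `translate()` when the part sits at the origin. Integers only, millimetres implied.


translate([192, 224, 0]) cube([72, 92, 2174]);
translate([1146, 224, 0]) cube([72, 92, 2174]);
translate([192, 224, 2174]) cube([1026, 92, 96]);


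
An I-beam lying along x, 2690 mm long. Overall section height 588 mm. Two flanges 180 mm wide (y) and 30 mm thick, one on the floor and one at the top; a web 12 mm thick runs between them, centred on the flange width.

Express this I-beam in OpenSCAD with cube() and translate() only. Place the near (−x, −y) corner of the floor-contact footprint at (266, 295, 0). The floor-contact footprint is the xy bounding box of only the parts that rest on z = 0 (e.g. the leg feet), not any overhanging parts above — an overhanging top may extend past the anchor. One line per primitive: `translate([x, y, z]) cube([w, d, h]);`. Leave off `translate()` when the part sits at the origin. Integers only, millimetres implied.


translate([266, 295, 0]) cube([2690, 180, 30]);
translate([266, 379, 30]) cube([2690, 12, 528]);
translate([266, 295, 558]) cube([2690, 180, 30]);


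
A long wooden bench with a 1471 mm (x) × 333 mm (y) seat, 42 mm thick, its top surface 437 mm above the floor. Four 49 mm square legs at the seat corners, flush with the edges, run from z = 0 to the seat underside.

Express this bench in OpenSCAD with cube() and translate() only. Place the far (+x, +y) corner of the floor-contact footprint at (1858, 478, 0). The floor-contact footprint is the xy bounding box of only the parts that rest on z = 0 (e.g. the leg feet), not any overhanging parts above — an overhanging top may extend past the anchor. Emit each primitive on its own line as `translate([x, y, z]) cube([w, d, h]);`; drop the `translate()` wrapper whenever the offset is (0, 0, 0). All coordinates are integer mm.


translate([387, 145, 395]) cube([1471, 333, 42]);
translate([387, 145, 0]) cube([49, 49, 395]);
translate([387, 429, 0]) cube([49, 49, 395]);
translate([1809, 145, 0]) cube([49, 49, 395]);
translate([1809, 429, 0]) cube([49, 49, 395]);


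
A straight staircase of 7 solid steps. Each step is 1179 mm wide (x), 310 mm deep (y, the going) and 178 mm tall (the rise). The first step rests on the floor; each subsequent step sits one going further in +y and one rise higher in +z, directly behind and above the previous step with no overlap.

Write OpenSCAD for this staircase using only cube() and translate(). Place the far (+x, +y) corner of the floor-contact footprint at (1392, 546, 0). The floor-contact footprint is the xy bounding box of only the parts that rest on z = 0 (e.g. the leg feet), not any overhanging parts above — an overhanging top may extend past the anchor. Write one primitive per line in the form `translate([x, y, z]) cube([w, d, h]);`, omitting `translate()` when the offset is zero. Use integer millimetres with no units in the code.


translate([213, 236, 0]) cube([1179, 310, 178]);
translate([213, 546, 178]) cube([1179, 310, 178]);
translate([213, 856, 356]) cube([1179, 310, 178]);
translate([213, 1166, 534]) cube([1179, 310, 178]);
translate([213, 1476, 712]) cube([1179, 310, 178]);
translate([213, 1786, 890]) cube([1179, 310, 178]);
translate([213, 2096, 1068]) cube([1179, 310, 178]);


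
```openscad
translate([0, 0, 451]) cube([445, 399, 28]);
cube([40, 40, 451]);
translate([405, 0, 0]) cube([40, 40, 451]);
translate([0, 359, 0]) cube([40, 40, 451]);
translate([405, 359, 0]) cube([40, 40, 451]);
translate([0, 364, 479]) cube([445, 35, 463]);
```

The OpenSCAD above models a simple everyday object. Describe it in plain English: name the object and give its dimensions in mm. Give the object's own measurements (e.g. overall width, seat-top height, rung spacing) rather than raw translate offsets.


A chair. The seat is a 445×399×28 mm slab with its top at z = 479 mm, on four 40×40 mm corner legs (flush with the seat edges, standing on z = 0). A flat backrest 35 mm thick, 463 mm tall, spans the full seat width and rises from the seat top along its +y edge, rear face flush with the rear of the seat.


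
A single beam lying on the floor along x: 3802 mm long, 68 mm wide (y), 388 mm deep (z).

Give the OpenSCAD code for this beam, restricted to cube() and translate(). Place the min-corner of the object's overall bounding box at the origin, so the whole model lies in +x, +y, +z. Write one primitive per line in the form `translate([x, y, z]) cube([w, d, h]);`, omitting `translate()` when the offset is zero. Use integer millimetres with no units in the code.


cube([3802, 68, 388]);


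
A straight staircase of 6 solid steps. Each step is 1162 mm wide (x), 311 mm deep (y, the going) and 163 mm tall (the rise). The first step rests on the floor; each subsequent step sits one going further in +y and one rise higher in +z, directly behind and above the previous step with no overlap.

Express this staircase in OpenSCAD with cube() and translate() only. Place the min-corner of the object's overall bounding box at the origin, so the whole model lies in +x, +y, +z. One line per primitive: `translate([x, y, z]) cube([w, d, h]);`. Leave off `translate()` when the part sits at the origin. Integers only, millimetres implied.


cube([1162, 311, 163]);
translate([0, 311, 163]) cube([1162, 311, 163]);
translate([0, 622, 326]) cube([1162, 311, 163]);
translate([0, 933, 489]) cube([1162, 311, 163]);
translate([0, 1244, 652]) cube([1162, 311, 163]);
translate([0, 1555, 815]) cube([1162, 311, 163]);


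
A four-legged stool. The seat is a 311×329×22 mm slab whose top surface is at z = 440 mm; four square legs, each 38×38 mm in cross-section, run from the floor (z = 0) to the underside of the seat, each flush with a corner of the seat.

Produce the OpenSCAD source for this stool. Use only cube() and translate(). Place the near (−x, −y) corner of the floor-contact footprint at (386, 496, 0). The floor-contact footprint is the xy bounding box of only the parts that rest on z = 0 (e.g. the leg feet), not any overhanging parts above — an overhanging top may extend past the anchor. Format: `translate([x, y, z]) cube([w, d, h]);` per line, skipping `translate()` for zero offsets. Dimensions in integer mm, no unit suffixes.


translate([386, 496, 418]) cube([311, 329, 22]);
translate([386, 496, 0]) cube([38, 38, 418]);
translate([659, 496, 0]) cube([38, 38, 418]);
translate([386, 787, 0]) cube([38, 38, 418]);
translate([659, 787, 0]) cube([38, 38, 418]);


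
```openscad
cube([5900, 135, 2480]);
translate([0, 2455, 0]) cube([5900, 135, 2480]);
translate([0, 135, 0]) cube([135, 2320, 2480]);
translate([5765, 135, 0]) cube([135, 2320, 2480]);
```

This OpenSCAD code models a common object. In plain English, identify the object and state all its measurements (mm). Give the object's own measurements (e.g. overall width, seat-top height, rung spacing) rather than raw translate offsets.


The wall frame of a small rectangular building: four walls, each 2480 mm tall and 135 mm thick, enclosing a footprint 5900 mm (x) by 2590 mm (y) outside-to-outside, with no floor or roof. The front and back walls (the −y and +y sides) span the full width; the two side walls fit between them.


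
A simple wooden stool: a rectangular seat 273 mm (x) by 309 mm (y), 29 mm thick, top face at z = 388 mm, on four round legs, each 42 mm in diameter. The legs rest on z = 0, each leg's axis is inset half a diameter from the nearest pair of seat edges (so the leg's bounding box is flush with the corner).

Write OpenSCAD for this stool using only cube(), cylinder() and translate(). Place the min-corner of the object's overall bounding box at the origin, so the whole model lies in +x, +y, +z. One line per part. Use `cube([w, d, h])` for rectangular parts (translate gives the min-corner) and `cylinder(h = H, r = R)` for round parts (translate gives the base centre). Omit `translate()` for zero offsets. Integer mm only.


translate([0, 0, 359]) cube([273, 309, 29]);
translate([21, 21, 0]) cylinder(h = 359, r = 21);
translate([252, 21, 0]) cylinder(h = 359, r = 21);
translate([21, 288, 0]) cylinder(h = 359, r = 21);
translate([252, 288, 0]) cylinder(h = 359, r = 21);


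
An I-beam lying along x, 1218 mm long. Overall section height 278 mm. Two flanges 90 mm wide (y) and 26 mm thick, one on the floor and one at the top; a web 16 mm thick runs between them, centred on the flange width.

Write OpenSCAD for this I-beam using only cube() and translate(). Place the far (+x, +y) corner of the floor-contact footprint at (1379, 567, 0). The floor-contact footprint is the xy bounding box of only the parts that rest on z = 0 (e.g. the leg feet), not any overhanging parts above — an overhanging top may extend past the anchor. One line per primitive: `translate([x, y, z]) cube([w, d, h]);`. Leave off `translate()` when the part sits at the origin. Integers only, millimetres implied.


translate([161, 477, 0]) cube([1218, 90, 26]);
translate([161, 514, 26]) cube([1218, 16, 226]);
translate([161, 477, 252]) cube([1218, 90, 26]);


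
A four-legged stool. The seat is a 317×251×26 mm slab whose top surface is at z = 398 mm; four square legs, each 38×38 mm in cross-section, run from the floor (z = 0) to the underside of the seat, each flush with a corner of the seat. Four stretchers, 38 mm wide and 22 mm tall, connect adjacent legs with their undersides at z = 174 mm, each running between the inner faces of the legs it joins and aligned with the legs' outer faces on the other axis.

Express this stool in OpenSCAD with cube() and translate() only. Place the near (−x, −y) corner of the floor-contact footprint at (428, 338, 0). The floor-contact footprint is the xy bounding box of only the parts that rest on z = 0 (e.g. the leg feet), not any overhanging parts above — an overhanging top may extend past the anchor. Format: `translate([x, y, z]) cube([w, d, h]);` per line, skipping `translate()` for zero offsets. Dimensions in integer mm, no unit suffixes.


translate([428, 338, 372]) cube([317, 251, 26]);
translate([428, 338, 0]) cube([38, 38, 372]);
translate([707, 338, 0]) cube([38, 38, 372]);
translate([428, 551, 0]) cube([38, 38, 372]);
translate([707, 551, 0]) cube([38, 38, 372]);
translate([466, 338, 174]) cube([241, 38, 22]);
translate([466, 551, 174]) cube([241, 38, 22]);
translate([428, 376, 174]) cube([38, 175, 22]);
translate([707, 376, 174]) cube([38, 175, 22]);


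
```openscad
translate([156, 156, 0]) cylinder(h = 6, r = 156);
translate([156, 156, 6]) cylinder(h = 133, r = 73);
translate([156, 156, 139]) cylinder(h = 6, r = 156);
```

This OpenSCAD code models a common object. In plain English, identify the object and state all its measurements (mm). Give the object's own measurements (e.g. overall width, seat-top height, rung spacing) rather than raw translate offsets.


A spool: two coaxial disc flanges of radius 156 mm and thickness 6 mm, joined by a core cylinder of radius 73 mm and height 133 mm. The lower flange rests on z = 0 and the three cylinders share a vertical axis.


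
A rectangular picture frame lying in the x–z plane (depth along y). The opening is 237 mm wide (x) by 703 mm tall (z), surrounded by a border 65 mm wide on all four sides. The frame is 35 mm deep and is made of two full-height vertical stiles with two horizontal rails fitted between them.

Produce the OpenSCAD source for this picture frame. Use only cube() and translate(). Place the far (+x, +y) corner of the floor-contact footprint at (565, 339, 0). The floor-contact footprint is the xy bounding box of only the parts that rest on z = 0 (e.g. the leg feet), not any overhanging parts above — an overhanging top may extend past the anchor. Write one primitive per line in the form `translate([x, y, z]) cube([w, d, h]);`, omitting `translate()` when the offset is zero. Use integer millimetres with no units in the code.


translate([198, 304, 0]) cube([65, 35, 833]);
translate([500, 304, 0]) cube([65, 35, 833]);
translate([263, 304, 0]) cube([237, 35, 65]);
translate([263, 304, 768]) cube([237, 35, 65]);


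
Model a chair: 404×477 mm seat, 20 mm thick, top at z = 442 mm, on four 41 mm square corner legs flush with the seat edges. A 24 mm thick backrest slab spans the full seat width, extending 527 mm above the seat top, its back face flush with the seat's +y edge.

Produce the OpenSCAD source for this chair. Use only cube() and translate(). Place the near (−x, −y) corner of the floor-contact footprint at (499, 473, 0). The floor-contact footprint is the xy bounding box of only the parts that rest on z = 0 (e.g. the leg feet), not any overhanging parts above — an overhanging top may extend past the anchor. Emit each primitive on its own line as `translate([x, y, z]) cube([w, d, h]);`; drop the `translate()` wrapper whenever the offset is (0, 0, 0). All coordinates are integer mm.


translate([499, 473, 422]) cube([404, 477, 20]);
translate([499, 473, 0]) cube([41, 41, 422]);
translate([862, 473, 0]) cube([41, 41, 422]);
translate([499, 909, 0]) cube([41, 41, 422]);
translate([862, 909, 0]) cube([41, 41, 422]);
translate([499, 926, 442]) cube([404, 24, 527]);


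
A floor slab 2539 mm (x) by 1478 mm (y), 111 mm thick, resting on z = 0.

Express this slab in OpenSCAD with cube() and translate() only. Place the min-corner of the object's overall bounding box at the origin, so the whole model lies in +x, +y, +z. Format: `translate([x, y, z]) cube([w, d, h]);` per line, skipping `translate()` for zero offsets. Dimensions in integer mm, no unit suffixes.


cube([2539, 1478, 111]);


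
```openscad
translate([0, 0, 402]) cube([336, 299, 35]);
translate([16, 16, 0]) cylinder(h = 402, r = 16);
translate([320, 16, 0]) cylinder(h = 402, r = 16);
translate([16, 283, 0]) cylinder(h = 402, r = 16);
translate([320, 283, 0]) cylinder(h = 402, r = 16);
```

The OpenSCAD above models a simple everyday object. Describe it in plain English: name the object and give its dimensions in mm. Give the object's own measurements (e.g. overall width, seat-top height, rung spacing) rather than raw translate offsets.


A simple wooden stool: a rectangular seat 336 mm (x) by 299 mm (y), 35 mm thick, top face at z = 437 mm, on four round legs, each 32 mm in diameter. The legs rest on z = 0, each leg's axis is inset half a diameter from the nearest pair of seat edges (so the leg's bounding box is flush with the corner).


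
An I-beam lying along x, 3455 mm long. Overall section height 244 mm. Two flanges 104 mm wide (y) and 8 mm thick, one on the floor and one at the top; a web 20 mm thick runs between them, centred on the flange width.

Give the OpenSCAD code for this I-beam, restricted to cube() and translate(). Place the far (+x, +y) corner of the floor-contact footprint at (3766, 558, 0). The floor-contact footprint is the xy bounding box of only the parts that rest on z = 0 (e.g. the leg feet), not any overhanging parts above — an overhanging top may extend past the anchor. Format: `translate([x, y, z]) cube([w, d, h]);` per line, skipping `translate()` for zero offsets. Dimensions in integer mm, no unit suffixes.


translate([311, 454, 0]) cube([3455, 104, 8]);
translate([311, 496, 8]) cube([3455, 20, 228]);
translate([311, 454, 236]) cube([3455, 104, 8]);


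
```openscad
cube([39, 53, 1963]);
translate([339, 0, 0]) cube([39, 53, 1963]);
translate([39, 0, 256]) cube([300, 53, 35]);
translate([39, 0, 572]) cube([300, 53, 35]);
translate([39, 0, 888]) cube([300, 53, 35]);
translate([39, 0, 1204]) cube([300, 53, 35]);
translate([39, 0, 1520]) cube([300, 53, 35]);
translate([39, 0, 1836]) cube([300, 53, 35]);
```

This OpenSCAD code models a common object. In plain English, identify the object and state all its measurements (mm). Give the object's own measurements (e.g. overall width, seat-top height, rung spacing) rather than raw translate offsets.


A straight ladder. Two 39×53 mm vertical rails, 1963 mm tall, stand 378 mm apart (outside-to-outside) with their front faces coplanar on the −y side. 6 rungs, each 53 mm deep and 35 mm tall, span between the inner faces of the rails, front faces flush with the rails. The lowest rung's underside is at z = 256 mm and rungs are spaced 316 mm apart (underside to underside).


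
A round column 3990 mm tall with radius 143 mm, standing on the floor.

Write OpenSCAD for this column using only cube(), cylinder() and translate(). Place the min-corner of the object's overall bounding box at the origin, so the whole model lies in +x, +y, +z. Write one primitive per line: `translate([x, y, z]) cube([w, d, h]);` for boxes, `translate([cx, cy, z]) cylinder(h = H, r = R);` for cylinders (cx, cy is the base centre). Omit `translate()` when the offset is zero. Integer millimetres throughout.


translate([143, 143, 0]) cylinder(h = 3990, r = 143);


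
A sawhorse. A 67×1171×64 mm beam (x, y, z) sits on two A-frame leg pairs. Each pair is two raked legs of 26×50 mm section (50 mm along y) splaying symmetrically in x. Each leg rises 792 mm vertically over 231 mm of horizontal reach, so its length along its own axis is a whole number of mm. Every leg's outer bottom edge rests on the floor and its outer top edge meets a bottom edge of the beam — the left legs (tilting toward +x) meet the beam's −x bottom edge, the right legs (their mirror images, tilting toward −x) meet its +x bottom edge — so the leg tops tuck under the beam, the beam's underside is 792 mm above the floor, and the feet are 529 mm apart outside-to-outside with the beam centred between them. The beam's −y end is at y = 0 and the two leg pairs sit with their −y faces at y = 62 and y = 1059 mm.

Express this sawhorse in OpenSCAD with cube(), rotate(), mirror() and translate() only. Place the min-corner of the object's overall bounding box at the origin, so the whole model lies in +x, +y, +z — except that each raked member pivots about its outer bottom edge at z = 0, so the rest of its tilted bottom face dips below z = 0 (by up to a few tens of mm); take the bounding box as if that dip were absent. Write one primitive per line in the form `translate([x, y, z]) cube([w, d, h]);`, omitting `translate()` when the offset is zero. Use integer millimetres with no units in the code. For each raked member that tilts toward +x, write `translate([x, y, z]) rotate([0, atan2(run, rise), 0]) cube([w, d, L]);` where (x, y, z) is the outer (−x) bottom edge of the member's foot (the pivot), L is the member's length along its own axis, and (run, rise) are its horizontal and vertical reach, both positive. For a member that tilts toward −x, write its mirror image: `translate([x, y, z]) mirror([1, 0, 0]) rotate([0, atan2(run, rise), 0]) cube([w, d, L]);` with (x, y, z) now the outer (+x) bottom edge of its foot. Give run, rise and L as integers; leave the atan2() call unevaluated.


translate([231, 0, 792]) cube([67, 1171, 64]);
translate([0, 62, 0]) rotate([0, atan2(231, 792), 0]) cube([26, 50, 825]);
translate([529, 62, 0]) mirror([1, 0, 0]) rotate([0, atan2(231, 792), 0]) cube([26, 50, 825]);
translate([0, 1059, 0]) rotate([0, atan2(231, 792), 0]) cube([26, 50, 825]);
translate([529, 1059, 0]) mirror([1, 0, 0]) rotate([0, atan2(231, 792), 0]) cube([26, 50, 825]);


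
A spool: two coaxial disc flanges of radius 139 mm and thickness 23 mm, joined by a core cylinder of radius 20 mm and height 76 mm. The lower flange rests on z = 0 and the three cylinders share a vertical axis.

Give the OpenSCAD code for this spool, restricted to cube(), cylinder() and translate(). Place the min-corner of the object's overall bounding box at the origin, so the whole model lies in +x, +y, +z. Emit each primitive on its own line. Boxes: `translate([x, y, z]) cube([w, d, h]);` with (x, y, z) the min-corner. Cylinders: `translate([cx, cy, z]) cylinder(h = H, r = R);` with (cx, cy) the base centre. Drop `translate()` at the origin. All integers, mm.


translate([139, 139, 0]) cylinder(h = 23, r = 139);
translate([139, 139, 23]) cylinder(h = 76, r = 20);
translate([139, 139, 99]) cylinder(h = 23, r = 139);


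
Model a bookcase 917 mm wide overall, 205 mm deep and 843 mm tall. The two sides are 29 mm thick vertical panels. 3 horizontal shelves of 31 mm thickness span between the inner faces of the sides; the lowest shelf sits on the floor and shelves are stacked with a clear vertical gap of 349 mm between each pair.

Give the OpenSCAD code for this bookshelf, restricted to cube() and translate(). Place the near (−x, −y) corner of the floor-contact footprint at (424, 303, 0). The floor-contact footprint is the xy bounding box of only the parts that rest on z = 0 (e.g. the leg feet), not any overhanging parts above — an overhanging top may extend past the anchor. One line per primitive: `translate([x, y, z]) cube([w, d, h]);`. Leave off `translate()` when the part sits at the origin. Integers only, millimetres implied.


translate([424, 303, 0]) cube([29, 205, 843]);
translate([1312, 303, 0]) cube([29, 205, 843]);
translate([453, 303, 0]) cube([859, 205, 31]);
translate([453, 303, 380]) cube([859, 205, 31]);
translate([453, 303, 760]) cube([859, 205, 31]);


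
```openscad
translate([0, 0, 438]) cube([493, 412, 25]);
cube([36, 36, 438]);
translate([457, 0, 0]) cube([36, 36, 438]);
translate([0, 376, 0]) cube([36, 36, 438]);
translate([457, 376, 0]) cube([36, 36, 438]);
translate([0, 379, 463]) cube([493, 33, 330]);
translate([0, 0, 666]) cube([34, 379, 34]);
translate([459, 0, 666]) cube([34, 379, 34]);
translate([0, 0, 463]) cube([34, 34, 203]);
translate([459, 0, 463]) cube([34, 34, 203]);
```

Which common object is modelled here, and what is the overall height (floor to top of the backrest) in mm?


A chair. The overall height is 793 mm.

A slab on four corner posts with a tall panel at the back — a chair. The seat slab sits at z = 438 with thickness 25, and the 330 mm backrest starts at the seat top, so the overall height is 438 + 25 + 330 = 793 mm.


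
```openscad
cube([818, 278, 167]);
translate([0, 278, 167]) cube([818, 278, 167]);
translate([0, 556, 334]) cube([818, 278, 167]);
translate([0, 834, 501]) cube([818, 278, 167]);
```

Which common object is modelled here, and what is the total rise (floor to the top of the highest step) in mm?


A staircase. The total rise is 668 mm.

4 identical blocks, each offset up and back from the previous — a staircase. Each step is 167 mm tall and there are 4 of them, so the total rise is 4 × 167 = 668 mm.


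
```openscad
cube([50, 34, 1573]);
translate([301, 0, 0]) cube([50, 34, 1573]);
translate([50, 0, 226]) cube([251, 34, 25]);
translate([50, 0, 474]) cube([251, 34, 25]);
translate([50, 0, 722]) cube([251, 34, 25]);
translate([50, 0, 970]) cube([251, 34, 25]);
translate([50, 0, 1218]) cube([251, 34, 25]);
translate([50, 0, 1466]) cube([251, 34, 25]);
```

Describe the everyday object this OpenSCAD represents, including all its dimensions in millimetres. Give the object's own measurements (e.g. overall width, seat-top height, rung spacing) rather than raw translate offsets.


A straight ladder. Two 50×34 mm vertical rails, 1573 mm tall, stand 351 mm apart (outside-to-outside) with their front faces coplanar on the −y side. 6 rungs, each 34 mm deep and 25 mm tall, span between the inner faces of the rails, front faces flush with the rails. The lowest rung's underside is at z = 226 mm and rungs are spaced 248 mm apart (underside to underside).


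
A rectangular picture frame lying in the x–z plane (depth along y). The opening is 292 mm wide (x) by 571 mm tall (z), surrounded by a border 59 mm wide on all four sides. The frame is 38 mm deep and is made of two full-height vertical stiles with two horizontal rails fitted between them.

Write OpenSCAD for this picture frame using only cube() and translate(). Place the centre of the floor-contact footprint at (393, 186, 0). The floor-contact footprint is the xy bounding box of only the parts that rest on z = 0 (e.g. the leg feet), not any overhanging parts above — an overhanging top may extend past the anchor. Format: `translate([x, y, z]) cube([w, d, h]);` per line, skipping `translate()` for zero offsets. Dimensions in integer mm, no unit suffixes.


translate([188, 167, 0]) cube([59, 38, 689]);
translate([539, 167, 0]) cube([59, 38, 689]);
translate([247, 167, 0]) cube([292, 38, 59]);
translate([247, 167, 630]) cube([292, 38, 59]);


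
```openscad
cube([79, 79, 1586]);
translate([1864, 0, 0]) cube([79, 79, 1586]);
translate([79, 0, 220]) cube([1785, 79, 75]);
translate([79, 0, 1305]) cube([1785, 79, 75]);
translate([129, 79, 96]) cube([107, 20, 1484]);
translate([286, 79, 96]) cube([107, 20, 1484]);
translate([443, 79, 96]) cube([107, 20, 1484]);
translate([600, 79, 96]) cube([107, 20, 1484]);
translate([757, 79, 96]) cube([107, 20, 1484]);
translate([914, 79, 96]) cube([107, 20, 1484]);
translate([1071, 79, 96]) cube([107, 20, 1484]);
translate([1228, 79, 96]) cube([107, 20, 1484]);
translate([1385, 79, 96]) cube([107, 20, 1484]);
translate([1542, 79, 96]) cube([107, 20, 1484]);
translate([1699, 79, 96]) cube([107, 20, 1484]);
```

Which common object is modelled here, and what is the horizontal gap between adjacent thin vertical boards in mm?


A fence section. The picket gap is 50 mm.

Two posts, two rails, 11 pickets — a fence section. Span 1785 mm holds 11 pickets of 107 mm with 12 equal gaps: ⌊(1785 − 11·107) / 12⌋ = 50 mm.


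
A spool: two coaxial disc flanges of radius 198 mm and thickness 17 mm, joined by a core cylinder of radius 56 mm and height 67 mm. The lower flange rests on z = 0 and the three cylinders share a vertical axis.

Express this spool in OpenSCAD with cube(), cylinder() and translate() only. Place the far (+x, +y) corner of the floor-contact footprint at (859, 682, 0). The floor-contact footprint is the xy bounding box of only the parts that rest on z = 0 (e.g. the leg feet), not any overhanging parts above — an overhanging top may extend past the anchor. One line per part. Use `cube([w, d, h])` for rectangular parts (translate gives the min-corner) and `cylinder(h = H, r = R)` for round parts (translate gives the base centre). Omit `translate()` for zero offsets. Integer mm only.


translate([661, 484, 0]) cylinder(h = 17, r = 198);
translate([661, 484, 17]) cylinder(h = 67, r = 56);
translate([661, 484, 84]) cylinder(h = 17, r = 198);


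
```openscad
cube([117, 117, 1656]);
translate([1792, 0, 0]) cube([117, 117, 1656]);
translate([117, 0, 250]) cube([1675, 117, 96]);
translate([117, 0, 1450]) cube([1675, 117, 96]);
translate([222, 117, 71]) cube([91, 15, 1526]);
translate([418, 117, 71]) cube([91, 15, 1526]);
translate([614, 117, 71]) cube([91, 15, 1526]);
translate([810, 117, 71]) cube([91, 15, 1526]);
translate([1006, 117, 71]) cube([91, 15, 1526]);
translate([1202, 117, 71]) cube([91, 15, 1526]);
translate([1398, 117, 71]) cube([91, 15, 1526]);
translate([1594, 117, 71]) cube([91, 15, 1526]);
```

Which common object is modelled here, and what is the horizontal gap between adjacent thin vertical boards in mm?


A fence section. The picket gap is 105 mm.

Two posts, two rails, 8 pickets — a fence section. Span 1675 mm holds 8 pickets of 91 mm with 9 equal gaps: ⌊(1675 − 8·91) / 9⌋ = 105 mm.


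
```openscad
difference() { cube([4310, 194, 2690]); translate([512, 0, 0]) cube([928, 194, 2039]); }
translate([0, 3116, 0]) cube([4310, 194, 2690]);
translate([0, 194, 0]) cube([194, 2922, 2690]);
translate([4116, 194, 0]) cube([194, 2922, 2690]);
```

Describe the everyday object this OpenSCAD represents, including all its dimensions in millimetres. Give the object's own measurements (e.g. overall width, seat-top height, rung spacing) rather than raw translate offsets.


A single room: four walls, each 2690 mm tall and 194 mm thick, enclosing an outside footprint 4310×3310 mm (x × y), no floor or roof. The front and back walls (−y and +y sides) run the full x-width; the side walls fit between their inner faces. A door opening 928 mm wide and 2039 mm tall is cut through the front wall from the floor up, its −x edge 512 mm from the wall's −x end.


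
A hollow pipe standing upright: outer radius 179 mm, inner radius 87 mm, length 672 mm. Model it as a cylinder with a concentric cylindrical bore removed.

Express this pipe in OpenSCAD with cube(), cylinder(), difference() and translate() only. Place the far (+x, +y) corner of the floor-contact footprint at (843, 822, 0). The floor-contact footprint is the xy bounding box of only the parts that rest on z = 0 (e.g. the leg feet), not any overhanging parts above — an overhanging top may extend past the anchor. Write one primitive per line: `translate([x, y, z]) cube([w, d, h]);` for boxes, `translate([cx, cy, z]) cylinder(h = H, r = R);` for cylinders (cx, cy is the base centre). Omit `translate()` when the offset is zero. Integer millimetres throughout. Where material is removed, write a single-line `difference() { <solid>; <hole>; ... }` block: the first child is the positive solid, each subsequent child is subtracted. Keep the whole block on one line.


difference() { translate([664, 643, 0]) cylinder(h = 672, r = 179); translate([664, 643, 0]) cylinder(h = 672, r = 87); }


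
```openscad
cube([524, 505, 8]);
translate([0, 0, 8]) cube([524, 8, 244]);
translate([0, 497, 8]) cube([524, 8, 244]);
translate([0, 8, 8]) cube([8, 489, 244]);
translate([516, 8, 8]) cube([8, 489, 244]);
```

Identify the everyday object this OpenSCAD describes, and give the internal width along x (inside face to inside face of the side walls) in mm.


An open box. The internal width is 508 mm.

A 524×505 base slab with four walls standing on it — an open box. The base is 524 mm wide and the walls are 8 mm thick, so the internal width is 524 − 2 × 8 = 508 mm.


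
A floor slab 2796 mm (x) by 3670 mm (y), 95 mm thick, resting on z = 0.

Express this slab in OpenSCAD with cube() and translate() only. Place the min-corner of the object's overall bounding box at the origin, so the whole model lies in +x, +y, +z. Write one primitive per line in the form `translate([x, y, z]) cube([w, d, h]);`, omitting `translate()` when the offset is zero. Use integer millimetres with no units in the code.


cube([2796, 3670, 95]);


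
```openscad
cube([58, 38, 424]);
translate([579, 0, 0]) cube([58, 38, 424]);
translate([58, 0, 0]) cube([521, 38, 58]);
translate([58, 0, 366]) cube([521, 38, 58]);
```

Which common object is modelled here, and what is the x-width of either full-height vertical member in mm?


A picture frame. The border width is 58 mm.

Four thin pieces enclosing a rectangular opening — a picture frame. The two full-height stiles are 424 mm tall; the top rail sits at z = 366 and is 58 mm tall, so the border above the opening is 424 − 366 = 58 mm, matching the stile x-width.
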